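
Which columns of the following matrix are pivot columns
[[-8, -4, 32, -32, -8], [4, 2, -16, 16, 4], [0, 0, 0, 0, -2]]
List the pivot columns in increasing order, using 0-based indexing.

R1 → -1/8·R1
  [ 1  1/2   -4   4   1 ]
  [ 4    2  -16  16   4 ]
  [ 0    0    0   0  -2 ]
R2 → R2 − 4·R1
  [ 1  1/2  -4  4   1 ]
  [ 0    0   0  0   0 ]
  [ 0    0   0  0  -2 ]
R2 <=> R3
  [ 1  1/2  -4  4   1 ]
  [ 0    0   0  0  -2 ]
  [ 0    0   0  0   0 ]
R2 → -1/2·R2
  [ 1  1/2  -4  4  1 ]
  [ 0    0   0  0  1 ]
  [ 0    0   0  0  0 ]
R1 → R1 − R2
  [ 1  1/2  -4  4  0 ]
  [ 0    0   0  0  1 ]
  [ 0    0   0  0  0 ]
Pivot columns are the columns containing a leading 1.

0, 4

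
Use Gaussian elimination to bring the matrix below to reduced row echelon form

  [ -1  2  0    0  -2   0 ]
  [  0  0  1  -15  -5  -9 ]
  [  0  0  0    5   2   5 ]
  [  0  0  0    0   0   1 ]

[[1, -2, 0, 0, 2, 0], [0, 0, 1, 0, 1, 0], [0, 0, 0, 1, 2/5, 0], [0, 0, 0, 0, 0, 1]]

ρ1 -> -1·ρ1
  [ 1  -2  0    0   2   0 ]
  [ 0   0  1  -15  -5  -9 ]
  [ 0   0  0    5   2   5 ]
  [ 0   0  0    0   0   1 ]
ρ3 -> 1/5·ρ3
  [ 1  -2  0    0    2   0 ]
  [ 0   0  1  -15   -5  -9 ]
  [ 0   0  0    1  2/5   1 ]
  [ 0   0  0    0    0   1 ]
ρ3 -> ρ3 − ρ4
  [ 1  -2  0    0    2   0 ]
  [ 0   0  1  -15   -5  -9 ]
  [ 0   0  0    1  2/5   0 ]
  [ 0   0  0    0    0   1 ]
ρ2 -> ρ2 + 9·ρ4
  [ 1  -2  0    0    2  0 ]
  [ 0   0  1  -15   -5  0 ]
  [ 0   0  0    1  2/5  0 ]
  [ 0   0  0    0    0  1 ]
ρ2 -> ρ2 + 15·ρ3
  [ 1  -2  0  0    2  0 ]
  [ 0   0  1  0    1  0 ]
  [ 0   0  0  1  2/5  0 ]
  [ 0   0  0  0    0  1 ]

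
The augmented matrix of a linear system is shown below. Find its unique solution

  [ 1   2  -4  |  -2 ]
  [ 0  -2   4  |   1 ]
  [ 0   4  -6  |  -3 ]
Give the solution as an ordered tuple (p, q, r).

R2 ← -1/2·R2
  [ 1  2  -4  |    -2 ]
  [ 0  1  -2  |  -1/2 ]
  [ 0  4  -6  |    -3 ]
R3 ← R3 − 4·R2
  [ 1  2  -4  |    -2 ]
  [ 0  1  -2  |  -1/2 ]
  [ 0  0   2  |    -1 ]
R3 ← 1/2·R3
  [ 1  2  -4  |    -2 ]
  [ 0  1  -2  |  -1/2 ]
  [ 0  0   1  |  -1/2 ]
R2 ← R2 + 2·R3
  [ 1  2  -4  |    -2 ]
  [ 0  1   0  |  -3/2 ]
  [ 0  0   1  |  -1/2 ]
R1 ← R1 + 4·R3
  [ 1  2  0  |    -4 ]
  [ 0  1  0  |  -3/2 ]
  [ 0  0  1  |  -1/2 ]
R1 ← R1 − 2·R2
  [ 1  0  0  |    -1 ]
  [ 0  1  0  |  -3/2 ]
  [ 0  0  1  |  -1/2 ]
Reading off the last column: p = -1, q = -3/2, r = -1/2.

(-1, -3/2, -1/2)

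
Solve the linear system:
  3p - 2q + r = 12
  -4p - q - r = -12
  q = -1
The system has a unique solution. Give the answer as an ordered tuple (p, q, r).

(3, -1, 1)

Form the augmented matrix and row-reduce:
  [  3  -2   1  |   12 ]
  [ -4  -1  -1  |  -12 ]
  [  0   1   0  |   -1 ]
r1 → 1/3·r1
  [  1  -2/3  1/3  |    4 ]
  [ -4    -1   -1  |  -12 ]
  [  0     1    0  |   -1 ]
r2 → r2 + 4·r1
  [ 1   -2/3  1/3  |   4 ]
  [ 0  -11/3  1/3  |   4 ]
  [ 0      1    0  |  -1 ]
r2 → -3/11·r2
  [ 1  -2/3    1/3  |       4 ]
  [ 0     1  -1/11  |  -12/11 ]
  [ 0     1      0  |      -1 ]
r3 → r3 − r2
  [ 1  -2/3    1/3  |       4 ]
  [ 0     1  -1/11  |  -12/11 ]
  [ 0     0   1/11  |    1/11 ]
r3 → 11·r3
  [ 1  -2/3    1/3  |       4 ]
  [ 0     1  -1/11  |  -12/11 ]
  [ 0     0      1  |       1 ]
r2 → r2 + 1/11·r3
  [ 1  -2/3  1/3  |   4 ]
  [ 0     1    0  |  -1 ]
  [ 0     0    1  |   1 ]
r1 → r1 − 1/3·r3
  [ 1  -2/3  0  |  11/3 ]
  [ 0     1  0  |    -1 ]
  [ 0     0  1  |     1 ]
r1 → r1 + 2/3·r2
  [ 1  0  0  |   3 ]
  [ 0  1  0  |  -1 ]
  [ 0  0  1  |   1 ]
Reading off the last column: p = 3, q = -1, r = 1.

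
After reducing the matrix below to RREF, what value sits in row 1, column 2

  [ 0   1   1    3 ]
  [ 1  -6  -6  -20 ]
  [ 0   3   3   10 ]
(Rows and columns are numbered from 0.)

1

R1 ↔ R2
  [ 1  -6  -6  -20 ]
  [ 0   1   1    3 ]
  [ 0   3   3   10 ]
R3 := R3 − 3·R2
  [ 1  -6  -6  -20 ]
  [ 0   1   1    3 ]
  [ 0   0   0    1 ]
R2 := R2 − 3·R3
  [ 1  -6  -6  -20 ]
  [ 0   1   1    0 ]
  [ 0   0   0    1 ]
R1 := R1 + 20·R3
  [ 1  -6  -6  0 ]
  [ 0   1   1  0 ]
  [ 0   0   0  1 ]
R1 := R1 + 6·R2
  [ 1  0  0  0 ]
  [ 0  1  1  0 ]
  [ 0  0  0  1 ]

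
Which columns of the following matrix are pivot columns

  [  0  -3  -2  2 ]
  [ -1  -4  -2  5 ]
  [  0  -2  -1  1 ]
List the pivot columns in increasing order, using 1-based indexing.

r1 <=> r2
r1 -> -1·r1
r2 -> -1/3·r2
r3 -> r3 + 2·r2
r3 -> 3·r3
r2 -> r2 − 2/3·r3
r1 -> r1 − 2·r3
r1 -> r1 − 4·r2
Pivot columns are the columns containing a leading 1.

1, 2, 3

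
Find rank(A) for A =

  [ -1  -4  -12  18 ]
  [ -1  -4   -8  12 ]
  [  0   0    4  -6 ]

rank = 2

ρ1 → -1·ρ1
  [  1   4  12  -18 ]
  [ -1  -4  -8   12 ]
  [  0   0   4   -6 ]
ρ2 → ρ2 + ρ1
  [ 1  4  12  -18 ]
  [ 0  0   4   -6 ]
  [ 0  0   4   -6 ]
ρ2 → 1/4·ρ2
  [ 1  4  12   -18 ]
  [ 0  0   1  -3/2 ]
  [ 0  0   4    -6 ]
ρ3 → ρ3 − 4·ρ2
  [ 1  4  12   -18 ]
  [ 0  0   1  -3/2 ]
  [ 0  0   0     0 ]
ρ1 → ρ1 − 12·ρ2
  [ 1  4  0     0 ]
  [ 0  0  1  -3/2 ]
  [ 0  0  0     0 ]
The reduced form has 2 nonzero rows.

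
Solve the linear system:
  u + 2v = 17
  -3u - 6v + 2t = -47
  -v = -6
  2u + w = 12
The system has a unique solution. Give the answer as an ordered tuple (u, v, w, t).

(5, 6, 2, 2)

Form the augmented matrix and row-reduce:
  [  1   2  0  0  |   17 ]
  [ -3  -6  0  2  |  -47 ]
  [  0  -1  0  0  |   -6 ]
  [  2   0  1  0  |   12 ]
R2 -> R2 + 3·R1
  [ 1   2  0  0  |  17 ]
  [ 0   0  0  2  |   4 ]
  [ 0  -1  0  0  |  -6 ]
  [ 2   0  1  0  |  12 ]
R4 -> R4 − 2·R1
  [ 1   2  0  0  |   17 ]
  [ 0   0  0  2  |    4 ]
  [ 0  -1  0  0  |   -6 ]
  [ 0  -4  1  0  |  -22 ]
R2 <-> R3
  [ 1   2  0  0  |   17 ]
  [ 0  -1  0  0  |   -6 ]
  [ 0   0  0  2  |    4 ]
  [ 0  -4  1  0  |  -22 ]
R2 -> -1·R2
  [ 1   2  0  0  |   17 ]
  [ 0   1  0  0  |    6 ]
  [ 0   0  0  2  |    4 ]
  [ 0  -4  1  0  |  -22 ]
R4 -> R4 + 4·R2
  [ 1  2  0  0  |  17 ]
  [ 0  1  0  0  |   6 ]
  [ 0  0  0  2  |   4 ]
  [ 0  0  1  0  |   2 ]
R3 <-> R4
  [ 1  2  0  0  |  17 ]
  [ 0  1  0  0  |   6 ]
  [ 0  0  1  0  |   2 ]
  [ 0  0  0  2  |   4 ]
R4 -> 1/2·R4
  [ 1  2  0  0  |  17 ]
  [ 0  1  0  0  |   6 ]
  [ 0  0  1  0  |   2 ]
  [ 0  0  0  1  |   2 ]
R1 -> R1 − 2·R2
  [ 1  0  0  0  |  5 ]
  [ 0  1  0  0  |  6 ]
  [ 0  0  1  0  |  2 ]
  [ 0  0  0  1  |  2 ]
Reading off the last column: u = 5, v = 6, w = 2, t = 2.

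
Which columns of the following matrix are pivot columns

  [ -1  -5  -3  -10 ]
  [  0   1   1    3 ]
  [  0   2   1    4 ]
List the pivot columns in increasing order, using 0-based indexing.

ρ1 -> -1·ρ1
  [ 1  5  3  10 ]
  [ 0  1  1   3 ]
  [ 0  2  1   4 ]
ρ3 -> ρ3 − 2·ρ2
  [ 1  5   3  10 ]
  [ 0  1   1   3 ]
  [ 0  0  -1  -2 ]
ρ3 -> -1·ρ3
  [ 1  5  3  10 ]
  [ 0  1  1   3 ]
  [ 0  0  1   2 ]
ρ2 -> ρ2 − ρ3
  [ 1  5  3  10 ]
  [ 0  1  0   1 ]
  [ 0  0  1   2 ]
ρ1 -> ρ1 − 3·ρ3
  [ 1  5  0  4 ]
  [ 0  1  0  1 ]
  [ 0  0  1  2 ]
ρ1 -> ρ1 − 5·ρ2
  [ 1  0  0  -1 ]
  [ 0  1  0   1 ]
  [ 0  0  1   2 ]
Pivot columns are the columns containing a leading 1.

0, 1, 2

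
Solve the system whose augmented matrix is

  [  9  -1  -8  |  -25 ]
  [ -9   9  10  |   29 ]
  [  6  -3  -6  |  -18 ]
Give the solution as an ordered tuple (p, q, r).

(-1, 0, 2)

R1 := 1/9·R1
  [  1  -1/9  -8/9  |  -25/9 ]
  [ -9     9    10  |     29 ]
  [  6    -3    -6  |    -18 ]
R2 := R2 + 9·R1
  [ 1  -1/9  -8/9  |  -25/9 ]
  [ 0     8     2  |      4 ]
  [ 6    -3    -6  |    -18 ]
R3 := R3 − 6·R1
  [ 1  -1/9  -8/9  |  -25/9 ]
  [ 0     8     2  |      4 ]
  [ 0  -7/3  -2/3  |   -4/3 ]
R2 := 1/8·R2
  [ 1  -1/9  -8/9  |  -25/9 ]
  [ 0     1   1/4  |    1/2 ]
  [ 0  -7/3  -2/3  |   -4/3 ]
R3 := R3 + 7/3·R2
  [ 1  -1/9   -8/9  |  -25/9 ]
  [ 0     1    1/4  |    1/2 ]
  [ 0     0  -1/12  |   -1/6 ]
R3 := -12·R3
  [ 1  -1/9  -8/9  |  -25/9 ]
  [ 0     1   1/4  |    1/2 ]
  [ 0     0     1  |      2 ]
R2 := R2 − 1/4·R3
  [ 1  -1/9  -8/9  |  -25/9 ]
  [ 0     1     0  |      0 ]
  [ 0     0     1  |      2 ]
R1 := R1 + 8/9·R3
  [ 1  -1/9  0  |  -1 ]
  [ 0     1  0  |   0 ]
  [ 0     0  1  |   2 ]
R1 := R1 + 1/9·R2
  [ 1  0  0  |  -1 ]
  [ 0  1  0  |   0 ]
  [ 0  0  1  |   2 ]
Reading off the last column: p = -1, q = 0, r = 2.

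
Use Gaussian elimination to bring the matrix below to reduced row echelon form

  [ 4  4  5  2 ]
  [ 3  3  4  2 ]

R1 ← 1/4·R1
  [ 1  1  5/4  1/2 ]
  [ 3  3    4    2 ]
R2 ← R2 − 3·R1
  [ 1  1  5/4  1/2 ]
  [ 0  0  1/4  1/2 ]
R2 ← 4·R2
  [ 1  1  5/4  1/2 ]
  [ 0  0    1    2 ]
R1 ← R1 − 5/4·R2
  [ 1  1  0  -2 ]
  [ 0  0  1   2 ]

[[1, 1, 0, -2], [0, 0, 1, 2]]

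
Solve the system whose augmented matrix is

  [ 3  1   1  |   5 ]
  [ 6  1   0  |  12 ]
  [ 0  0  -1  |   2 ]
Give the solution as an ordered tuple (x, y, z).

(5/3, 2, -2)

r1 -> 1/3·r1
  [ 1  1/3  1/3  |  5/3 ]
  [ 6    1    0  |   12 ]
  [ 0    0   -1  |    2 ]
r2 -> r2 − 6·r1
  [ 1  1/3  1/3  |  5/3 ]
  [ 0   -1   -2  |    2 ]
  [ 0    0   -1  |    2 ]
r2 -> -1·r2
  [ 1  1/3  1/3  |  5/3 ]
  [ 0    1    2  |   -2 ]
  [ 0    0   -1  |    2 ]
r3 -> -1·r3
  [ 1  1/3  1/3  |  5/3 ]
  [ 0    1    2  |   -2 ]
  [ 0    0    1  |   -2 ]
r2 -> r2 − 2·r3
  [ 1  1/3  1/3  |  5/3 ]
  [ 0    1    0  |    2 ]
  [ 0    0    1  |   -2 ]
r1 -> r1 − 1/3·r3
  [ 1  1/3  0  |  7/3 ]
  [ 0    1  0  |    2 ]
  [ 0    0  1  |   -2 ]
r1 -> r1 − 1/3·r2
  [ 1  0  0  |  5/3 ]
  [ 0  1  0  |    2 ]
  [ 0  0  1  |   -2 ]
Reading off the last column: x = 5/3, y = 2, z = -2.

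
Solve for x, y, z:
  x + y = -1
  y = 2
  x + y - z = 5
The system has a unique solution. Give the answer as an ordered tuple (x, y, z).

(-3, 2, -6)

Form the augmented matrix and row-reduce:
  [ 1  1   0  |  -1 ]
  [ 0  1   0  |   2 ]
  [ 1  1  -1  |   5 ]
ρ3 := ρ3 − ρ1
  [ 1  1   0  |  -1 ]
  [ 0  1   0  |   2 ]
  [ 0  0  -1  |   6 ]
ρ3 := -1·ρ3
  [ 1  1  0  |  -1 ]
  [ 0  1  0  |   2 ]
  [ 0  0  1  |  -6 ]
ρ1 := ρ1 − ρ2
  [ 1  0  0  |  -3 ]
  [ 0  1  0  |   2 ]
  [ 0  0  1  |  -6 ]
Reading off the last column: x = -3, y = 2, z = -6.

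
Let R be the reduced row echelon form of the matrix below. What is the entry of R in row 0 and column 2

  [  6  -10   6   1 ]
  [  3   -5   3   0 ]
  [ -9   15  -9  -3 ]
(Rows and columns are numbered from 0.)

r1 -> 1/6·r1
  [  1  -5/3   1  1/6 ]
  [  3    -5   3    0 ]
  [ -9    15  -9   -3 ]
r2 -> r2 − 3·r1
  [  1  -5/3   1   1/6 ]
  [  0     0   0  -1/2 ]
  [ -9    15  -9    -3 ]
r3 -> r3 + 9·r1
  [ 1  -5/3  1   1/6 ]
  [ 0     0  0  -1/2 ]
  [ 0     0  0  -3/2 ]
r2 -> -2·r2
  [ 1  -5/3  1   1/6 ]
  [ 0     0  0     1 ]
  [ 0     0  0  -3/2 ]
r3 -> r3 + 3/2·r2
  [ 1  -5/3  1  1/6 ]
  [ 0     0  0    1 ]
  [ 0     0  0    0 ]
r1 -> r1 − 1/6·r2
  [ 1  -5/3  1  0 ]
  [ 0     0  0  1 ]
  [ 0     0  0  0 ]

1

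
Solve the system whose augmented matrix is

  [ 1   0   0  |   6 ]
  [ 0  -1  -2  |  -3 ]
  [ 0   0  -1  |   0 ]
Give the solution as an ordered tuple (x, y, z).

(6, 3, 0)

R2 -> -1·R2
  [ 1  0   0  |  6 ]
  [ 0  1   2  |  3 ]
  [ 0  0  -1  |  0 ]
R3 -> -1·R3
  [ 1  0  0  |  6 ]
  [ 0  1  2  |  3 ]
  [ 0  0  1  |  0 ]
R2 -> R2 − 2·R3
  [ 1  0  0  |  6 ]
  [ 0  1  0  |  3 ]
  [ 0  0  1  |  0 ]
Reading off the last column: x = 6, y = 3, z = 0.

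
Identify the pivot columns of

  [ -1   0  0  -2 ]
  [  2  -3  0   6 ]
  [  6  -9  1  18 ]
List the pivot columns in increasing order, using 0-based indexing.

R1 := -1·R1
  [ 1   0  0   2 ]
  [ 2  -3  0   6 ]
  [ 6  -9  1  18 ]
R2 := R2 − 2·R1
  [ 1   0  0   2 ]
  [ 0  -3  0   2 ]
  [ 6  -9  1  18 ]
R3 := R3 − 6·R1
  [ 1   0  0  2 ]
  [ 0  -3  0  2 ]
  [ 0  -9  1  6 ]
R2 := -1/3·R2
  [ 1   0  0     2 ]
  [ 0   1  0  -2/3 ]
  [ 0  -9  1     6 ]
R3 := R3 + 9·R2
  [ 1  0  0     2 ]
  [ 0  1  0  -2/3 ]
  [ 0  0  1     0 ]
Pivot columns are the columns containing a leading 1.

0, 1, 2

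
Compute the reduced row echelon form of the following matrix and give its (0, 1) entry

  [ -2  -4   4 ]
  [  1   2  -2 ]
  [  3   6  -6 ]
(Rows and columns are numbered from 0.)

2

R1 -> -1/2·R1
  [ 1  2  -2 ]
  [ 1  2  -2 ]
  [ 3  6  -6 ]
R2 -> R2 − R1
  [ 1  2  -2 ]
  [ 0  0   0 ]
  [ 3  6  -6 ]
R3 -> R3 − 3·R1
  [ 1  2  -2 ]
  [ 0  0   0 ]
  [ 0  0   0 ]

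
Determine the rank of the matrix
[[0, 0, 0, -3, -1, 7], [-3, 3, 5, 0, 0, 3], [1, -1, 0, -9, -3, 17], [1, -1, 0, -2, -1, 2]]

R1 ↔ R2
  [ -3   3  5   0   0   3 ]
  [  0   0  0  -3  -1   7 ]
  [  1  -1  0  -9  -3  17 ]
  [  1  -1  0  -2  -1   2 ]
R1 ← -1/3·R1
  [ 1  -1  -5/3   0   0  -1 ]
  [ 0   0     0  -3  -1   7 ]
  [ 1  -1     0  -9  -3  17 ]
  [ 1  -1     0  -2  -1   2 ]
R3 ← R3 − R1
  [ 1  -1  -5/3   0   0  -1 ]
  [ 0   0     0  -3  -1   7 ]
  [ 0   0   5/3  -9  -3  18 ]
  [ 1  -1     0  -2  -1   2 ]
R4 ← R4 − R1
  [ 1  -1  -5/3   0   0  -1 ]
  [ 0   0     0  -3  -1   7 ]
  [ 0   0   5/3  -9  -3  18 ]
  [ 0   0   5/3  -2  -1   3 ]
R2 ↔ R3
  [ 1  -1  -5/3   0   0  -1 ]
  [ 0   0   5/3  -9  -3  18 ]
  [ 0   0     0  -3  -1   7 ]
  [ 0   0   5/3  -2  -1   3 ]
R2 ← 3/5·R2
  [ 1  -1  -5/3      0     0    -1 ]
  [ 0   0     1  -27/5  -9/5  54/5 ]
  [ 0   0     0     -3    -1     7 ]
  [ 0   0   5/3     -2    -1     3 ]
R4 ← R4 − 5/3·R2
  [ 1  -1  -5/3      0     0    -1 ]
  [ 0   0     1  -27/5  -9/5  54/5 ]
  [ 0   0     0     -3    -1     7 ]
  [ 0   0     0      7     2   -15 ]
R3 ← -1/3·R3
  [ 1  -1  -5/3      0     0    -1 ]
  [ 0   0     1  -27/5  -9/5  54/5 ]
  [ 0   0     0      1   1/3  -7/3 ]
  [ 0   0     0      7     2   -15 ]
R4 ← R4 − 7·R3
  [ 1  -1  -5/3      0     0    -1 ]
  [ 0   0     1  -27/5  -9/5  54/5 ]
  [ 0   0     0      1   1/3  -7/3 ]
  [ 0   0     0      0  -1/3   4/3 ]
R4 ← -3·R4
  [ 1  -1  -5/3      0     0    -1 ]
  [ 0   0     1  -27/5  -9/5  54/5 ]
  [ 0   0     0      1   1/3  -7/3 ]
  [ 0   0     0      0     1    -4 ]
R3 ← R3 − 1/3·R4
  [ 1  -1  -5/3      0     0    -1 ]
  [ 0   0     1  -27/5  -9/5  54/5 ]
  [ 0   0     0      1     0    -1 ]
  [ 0   0     0      0     1    -4 ]
R2 ← R2 + 9/5·R4
  [ 1  -1  -5/3      0  0    -1 ]
  [ 0   0     1  -27/5  0  18/5 ]
  [ 0   0     0      1  0    -1 ]
  [ 0   0     0      0  1    -4 ]
R2 ← R2 + 27/5·R3
  [ 1  -1  -5/3  0  0    -1 ]
  [ 0   0     1  0  0  -9/5 ]
  [ 0   0     0  1  0    -1 ]
  [ 0   0     0  0  1    -4 ]
R1 ← R1 + 5/3·R2
  [ 1  -1  0  0  0    -4 ]
  [ 0   0  1  0  0  -9/5 ]
  [ 0   0  0  1  0    -1 ]
  [ 0   0  0  0  1    -4 ]
The reduced form has 4 nonzero rows.

rank = 4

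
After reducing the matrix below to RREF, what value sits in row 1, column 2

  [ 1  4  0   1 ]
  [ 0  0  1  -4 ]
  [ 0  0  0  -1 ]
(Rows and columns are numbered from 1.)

Multiply R3 by -1.
  [ 1  4  0   1 ]
  [ 0  0  1  -4 ]
  [ 0  0  0   1 ]
Add 4 times R3 to R2.
  [ 1  4  0  1 ]
  [ 0  0  1  0 ]
  [ 0  0  0  1 ]
Subtract R3 from R1.
  [ 1  4  0  0 ]
  [ 0  0  1  0 ]
  [ 0  0  0  1 ]

4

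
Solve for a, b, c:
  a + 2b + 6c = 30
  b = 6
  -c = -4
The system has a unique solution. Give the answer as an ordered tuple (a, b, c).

(-6, 6, 4)

Form the augmented matrix and row-reduce:
  [ 1  2   6  |  30 ]
  [ 0  1   0  |   6 ]
  [ 0  0  -1  |  -4 ]
ρ3 := -1·ρ3
  [ 1  2  6  |  30 ]
  [ 0  1  0  |   6 ]
  [ 0  0  1  |   4 ]
ρ1 := ρ1 − 6·ρ3
  [ 1  2  0  |  6 ]
  [ 0  1  0  |  6 ]
  [ 0  0  1  |  4 ]
ρ1 := ρ1 − 2·ρ2
  [ 1  0  0  |  -6 ]
  [ 0  1  0  |   6 ]
  [ 0  0  1  |   4 ]
Reading off the last column: a = -6, b = 6, c = 4.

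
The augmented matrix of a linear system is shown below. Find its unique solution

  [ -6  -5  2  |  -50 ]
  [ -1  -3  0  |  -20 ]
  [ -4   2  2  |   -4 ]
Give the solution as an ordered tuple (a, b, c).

(2, 6, -4)

ρ1 → -1/6·ρ1
  [  1  5/6  -1/3  |  25/3 ]
  [ -1   -3     0  |   -20 ]
  [ -4    2     2  |    -4 ]
ρ2 → ρ2 + ρ1
  [  1    5/6  -1/3  |   25/3 ]
  [  0  -13/6  -1/3  |  -35/3 ]
  [ -4      2     2  |     -4 ]
ρ3 → ρ3 + 4·ρ1
  [ 1    5/6  -1/3  |   25/3 ]
  [ 0  -13/6  -1/3  |  -35/3 ]
  [ 0   16/3   2/3  |   88/3 ]
ρ2 → -6/13·ρ2
  [ 1   5/6  -1/3  |   25/3 ]
  [ 0     1  2/13  |  70/13 ]
  [ 0  16/3   2/3  |   88/3 ]
ρ3 → ρ3 − 16/3·ρ2
  [ 1  5/6   -1/3  |   25/3 ]
  [ 0    1   2/13  |  70/13 ]
  [ 0    0  -2/13  |   8/13 ]
ρ3 → -13/2·ρ3
  [ 1  5/6  -1/3  |   25/3 ]
  [ 0    1  2/13  |  70/13 ]
  [ 0    0     1  |     -4 ]
ρ2 → ρ2 − 2/13·ρ3
  [ 1  5/6  -1/3  |  25/3 ]
  [ 0    1     0  |     6 ]
  [ 0    0     1  |    -4 ]
ρ1 → ρ1 + 1/3·ρ3
  [ 1  5/6  0  |   7 ]
  [ 0    1  0  |   6 ]
  [ 0    0  1  |  -4 ]
ρ1 → ρ1 − 5/6·ρ2
  [ 1  0  0  |   2 ]
  [ 0  1  0  |   6 ]
  [ 0  0  1  |  -4 ]
Reading off the last column: a = 2, b = 6, c = -4.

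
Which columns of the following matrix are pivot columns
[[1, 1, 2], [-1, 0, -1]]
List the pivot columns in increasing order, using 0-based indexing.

0, 1

ρ2 ← ρ2 + ρ1
  [ 1  1  2 ]
  [ 0  1  1 ]
ρ1 ← ρ1 − ρ2
  [ 1  0  1 ]
  [ 0  1  1 ]
Pivot columns are the columns containing a leading 1.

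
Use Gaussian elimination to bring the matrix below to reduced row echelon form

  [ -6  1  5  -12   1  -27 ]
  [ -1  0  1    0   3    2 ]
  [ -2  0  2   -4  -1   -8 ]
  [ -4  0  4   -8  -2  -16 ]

[[1, 0, -1, 0, -3, -2], [0, 1, -1, 0, 4, -3], [0, 0, 0, 1, 7/4, 3], [0, 0, 0, 0, 0, 0]]

Multiply ρ1 by -1/6.
  [  1  -1/6  -5/6   2  -1/6  9/2 ]
  [ -1     0     1   0     3    2 ]
  [ -2     0     2  -4    -1   -8 ]
  [ -4     0     4  -8    -2  -16 ]
Add ρ1 to ρ2.
  [  1  -1/6  -5/6   2  -1/6   9/2 ]
  [  0  -1/6   1/6   2  17/6  13/2 ]
  [ -2     0     2  -4    -1    -8 ]
  [ -4     0     4  -8    -2   -16 ]
Add 2 times ρ1 to ρ3.
  [  1  -1/6  -5/6   2  -1/6   9/2 ]
  [  0  -1/6   1/6   2  17/6  13/2 ]
  [  0  -1/3   1/3   0  -4/3     1 ]
  [ -4     0     4  -8    -2   -16 ]
Add 4 times ρ1 to ρ4.
  [ 1  -1/6  -5/6  2  -1/6   9/2 ]
  [ 0  -1/6   1/6  2  17/6  13/2 ]
  [ 0  -1/3   1/3  0  -4/3     1 ]
  [ 0  -2/3   2/3  0  -8/3     2 ]
Multiply ρ2 by -6.
  [ 1  -1/6  -5/6    2  -1/6  9/2 ]
  [ 0     1    -1  -12   -17  -39 ]
  [ 0  -1/3   1/3    0  -4/3    1 ]
  [ 0  -2/3   2/3    0  -8/3    2 ]
Add 1/3 times ρ2 to ρ3.
  [ 1  -1/6  -5/6    2  -1/6  9/2 ]
  [ 0     1    -1  -12   -17  -39 ]
  [ 0     0     0   -4    -7  -12 ]
  [ 0  -2/3   2/3    0  -8/3    2 ]
Add 2/3 times ρ2 to ρ4.
  [ 1  -1/6  -5/6    2  -1/6  9/2 ]
  [ 0     1    -1  -12   -17  -39 ]
  [ 0     0     0   -4    -7  -12 ]
  [ 0     0     0   -8   -14  -24 ]
Multiply ρ3 by -1/4.
  [ 1  -1/6  -5/6    2  -1/6  9/2 ]
  [ 0     1    -1  -12   -17  -39 ]
  [ 0     0     0    1   7/4    3 ]
  [ 0     0     0   -8   -14  -24 ]
Add 8 times ρ3 to ρ4.
  [ 1  -1/6  -5/6    2  -1/6  9/2 ]
  [ 0     1    -1  -12   -17  -39 ]
  [ 0     0     0    1   7/4    3 ]
  [ 0     0     0    0     0    0 ]
Add 12 times ρ3 to ρ2.
  [ 1  -1/6  -5/6  2  -1/6  9/2 ]
  [ 0     1    -1  0     4   -3 ]
  [ 0     0     0  1   7/4    3 ]
  [ 0     0     0  0     0    0 ]
Subtract 2 times ρ3 from ρ1.
  [ 1  -1/6  -5/6  0  -11/3  -3/2 ]
  [ 0     1    -1  0      4    -3 ]
  [ 0     0     0  1    7/4     3 ]
  [ 0     0     0  0      0     0 ]
Add 1/6 times ρ2 to ρ1.
  [ 1  0  -1  0   -3  -2 ]
  [ 0  1  -1  0    4  -3 ]
  [ 0  0   0  1  7/4   3 ]
  [ 0  0   0  0    0   0 ]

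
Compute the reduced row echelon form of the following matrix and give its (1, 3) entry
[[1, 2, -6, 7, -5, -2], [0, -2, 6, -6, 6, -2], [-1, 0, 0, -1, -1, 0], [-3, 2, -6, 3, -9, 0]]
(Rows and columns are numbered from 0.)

ρ3 ← ρ3 + ρ1
  [  1   2  -6   7  -5  -2 ]
  [  0  -2   6  -6   6  -2 ]
  [  0   2  -6   6  -6  -2 ]
  [ -3   2  -6   3  -9   0 ]
ρ4 ← ρ4 + 3·ρ1
  [ 1   2   -6   7   -5  -2 ]
  [ 0  -2    6  -6    6  -2 ]
  [ 0   2   -6   6   -6  -2 ]
  [ 0   8  -24  24  -24  -6 ]
ρ2 ← -1/2·ρ2
  [ 1  2   -6   7   -5  -2 ]
  [ 0  1   -3   3   -3   1 ]
  [ 0  2   -6   6   -6  -2 ]
  [ 0  8  -24  24  -24  -6 ]
ρ3 ← ρ3 − 2·ρ2
  [ 1  2   -6   7   -5  -2 ]
  [ 0  1   -3   3   -3   1 ]
  [ 0  0    0   0    0  -4 ]
  [ 0  8  -24  24  -24  -6 ]
ρ4 ← ρ4 − 8·ρ2
  [ 1  2  -6  7  -5   -2 ]
  [ 0  1  -3  3  -3    1 ]
  [ 0  0   0  0   0   -4 ]
  [ 0  0   0  0   0  -14 ]
ρ3 ← -1/4·ρ3
  [ 1  2  -6  7  -5   -2 ]
  [ 0  1  -3  3  -3    1 ]
  [ 0  0   0  0   0    1 ]
  [ 0  0   0  0   0  -14 ]
ρ4 ← ρ4 + 14·ρ3
  [ 1  2  -6  7  -5  -2 ]
  [ 0  1  -3  3  -3   1 ]
  [ 0  0   0  0   0   1 ]
  [ 0  0   0  0   0   0 ]
ρ2 ← ρ2 − ρ3
  [ 1  2  -6  7  -5  -2 ]
  [ 0  1  -3  3  -3   0 ]
  [ 0  0   0  0   0   1 ]
  [ 0  0   0  0   0   0 ]
ρ1 ← ρ1 + 2·ρ3
  [ 1  2  -6  7  -5  0 ]
  [ 0  1  -3  3  -3  0 ]
  [ 0  0   0  0   0  1 ]
  [ 0  0   0  0   0  0 ]
ρ1 ← ρ1 − 2·ρ2
  [ 1  0   0  1   1  0 ]
  [ 0  1  -3  3  -3  0 ]
  [ 0  0   0  0   0  1 ]
  [ 0  0   0  0   0  0 ]

3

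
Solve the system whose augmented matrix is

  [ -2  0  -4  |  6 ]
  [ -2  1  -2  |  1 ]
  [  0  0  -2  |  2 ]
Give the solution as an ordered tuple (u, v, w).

r1 ← -1/2·r1
  [  1  0   2  |  -3 ]
  [ -2  1  -2  |   1 ]
  [  0  0  -2  |   2 ]
r2 ← r2 + 2·r1
  [ 1  0   2  |  -3 ]
  [ 0  1   2  |  -5 ]
  [ 0  0  -2  |   2 ]
r3 ← -1/2·r3
  [ 1  0  2  |  -3 ]
  [ 0  1  2  |  -5 ]
  [ 0  0  1  |  -1 ]
r2 ← r2 − 2·r3
  [ 1  0  2  |  -3 ]
  [ 0  1  0  |  -3 ]
  [ 0  0  1  |  -1 ]
r1 ← r1 − 2·r3
  [ 1  0  0  |  -1 ]
  [ 0  1  0  |  -3 ]
  [ 0  0  1  |  -1 ]
Reading off the last column: u = -1, v = -3, w = -1.

(-1, -3, -1)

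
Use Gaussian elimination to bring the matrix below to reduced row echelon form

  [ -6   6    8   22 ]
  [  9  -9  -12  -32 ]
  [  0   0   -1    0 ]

[[1, -1, 0, 0], [0, 0, 1, 0], [0, 0, 0, 1]]

r1 := -1/6·r1
r2 := r2 − 9·r1
r2 <=> r3
r2 := -1·r2
r1 := r1 + 11/3·r3
r1 := r1 + 4/3·r2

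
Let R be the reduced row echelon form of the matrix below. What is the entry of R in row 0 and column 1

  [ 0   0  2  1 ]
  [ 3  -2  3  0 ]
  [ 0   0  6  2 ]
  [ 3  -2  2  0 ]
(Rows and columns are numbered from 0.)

-2/3

R1 ↔ R2
R1 ← 1/3·R1
R4 ← R4 − 3·R1
R2 ← 1/2·R2
R3 ← R3 − 6·R2
R4 ← R4 + R2
R3 ← -1·R3
R4 ← R4 − 1/2·R3
R2 ← R2 − 1/2·R3
R1 ← R1 − R2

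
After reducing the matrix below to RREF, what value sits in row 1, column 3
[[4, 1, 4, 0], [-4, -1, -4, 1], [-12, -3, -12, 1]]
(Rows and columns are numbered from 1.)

ρ1 ← 1/4·ρ1
  [   1  1/4    1  0 ]
  [  -4   -1   -4  1 ]
  [ -12   -3  -12  1 ]
ρ2 ← ρ2 + 4·ρ1
  [   1  1/4    1  0 ]
  [   0    0    0  1 ]
  [ -12   -3  -12  1 ]
ρ3 ← ρ3 + 12·ρ1
  [ 1  1/4  1  0 ]
  [ 0    0  0  1 ]
  [ 0    0  0  1 ]
ρ3 ← ρ3 − ρ2
  [ 1  1/4  1  0 ]
  [ 0    0  0  1 ]
  [ 0    0  0  0 ]

1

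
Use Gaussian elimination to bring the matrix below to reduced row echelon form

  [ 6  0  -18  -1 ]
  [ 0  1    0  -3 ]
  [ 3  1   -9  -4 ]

R1 -> 1/6·R1
  [ 1  0  -3  -1/6 ]
  [ 0  1   0    -3 ]
  [ 3  1  -9    -4 ]
R3 -> R3 − 3·R1
  [ 1  0  -3  -1/6 ]
  [ 0  1   0    -3 ]
  [ 0  1   0  -7/2 ]
R3 -> R3 − R2
  [ 1  0  -3  -1/6 ]
  [ 0  1   0    -3 ]
  [ 0  0   0  -1/2 ]
R3 -> -2·R3
  [ 1  0  -3  -1/6 ]
  [ 0  1   0    -3 ]
  [ 0  0   0     1 ]
R2 -> R2 + 3·R3
  [ 1  0  -3  -1/6 ]
  [ 0  1   0     0 ]
  [ 0  0   0     1 ]
R1 -> R1 + 1/6·R3
  [ 1  0  -3  0 ]
  [ 0  1   0  0 ]
  [ 0  0   0  1 ]

[[1, 0, -3, 0], [0, 1, 0, 0], [0, 0, 0, 1]]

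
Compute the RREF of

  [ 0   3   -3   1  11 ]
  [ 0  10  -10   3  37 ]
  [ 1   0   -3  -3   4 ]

R1 <-> R3
R2 → 1/10·R2
R3 → R3 − 3·R2
R3 → 10·R3
R2 → R2 − 3/10·R3
R1 → R1 + 3·R3

[[1, 0, -3, 0, 1], [0, 1, -1, 0, 4], [0, 0, 0, 1, -1]]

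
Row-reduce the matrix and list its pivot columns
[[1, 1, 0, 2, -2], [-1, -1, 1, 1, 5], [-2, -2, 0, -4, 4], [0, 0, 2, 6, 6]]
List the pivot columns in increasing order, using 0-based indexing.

ρ2 -> ρ2 + ρ1
  [  1   1  0   2  -2 ]
  [  0   0  1   3   3 ]
  [ -2  -2  0  -4   4 ]
  [  0   0  2   6   6 ]
ρ3 -> ρ3 + 2·ρ1
  [ 1  1  0  2  -2 ]
  [ 0  0  1  3   3 ]
  [ 0  0  0  0   0 ]
  [ 0  0  2  6   6 ]
ρ4 -> ρ4 − 2·ρ2
  [ 1  1  0  2  -2 ]
  [ 0  0  1  3   3 ]
  [ 0  0  0  0   0 ]
  [ 0  0  0  0   0 ]
Pivot columns are the columns containing a leading 1.

0, 2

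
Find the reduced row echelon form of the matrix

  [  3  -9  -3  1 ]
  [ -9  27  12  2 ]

ρ1 → 1/3·ρ1
ρ2 → ρ2 + 9·ρ1
ρ2 → 1/3·ρ2
ρ1 → ρ1 + ρ2

[[1, -3, 0, 2], [0, 0, 1, 5/3]]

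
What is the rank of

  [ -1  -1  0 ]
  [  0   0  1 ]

rank = 2

r1 -> -1·r1
  [ 1  1  0 ]
  [ 0  0  1 ]
The reduced form has 2 nonzero rows.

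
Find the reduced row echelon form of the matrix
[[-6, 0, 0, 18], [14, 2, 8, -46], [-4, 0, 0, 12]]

[[1, 0, 0, -3], [0, 1, 4, -2], [0, 0, 0, 0]]

R1 := -1/6·R1
  [  1  0  0   -3 ]
  [ 14  2  8  -46 ]
  [ -4  0  0   12 ]
R2 := R2 − 14·R1
  [  1  0  0  -3 ]
  [  0  2  8  -4 ]
  [ -4  0  0  12 ]
R3 := R3 + 4·R1
  [ 1  0  0  -3 ]
  [ 0  2  8  -4 ]
  [ 0  0  0   0 ]
R2 := 1/2·R2
  [ 1  0  0  -3 ]
  [ 0  1  4  -2 ]
  [ 0  0  0   0 ]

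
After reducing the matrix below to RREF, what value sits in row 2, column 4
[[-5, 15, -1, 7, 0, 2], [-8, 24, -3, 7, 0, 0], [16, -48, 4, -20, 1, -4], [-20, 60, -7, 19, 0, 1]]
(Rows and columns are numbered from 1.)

3

r1 := -1/5·r1
  [   1   -3  1/5  -7/5  0  -2/5 ]
  [  -8   24   -3     7  0     0 ]
  [  16  -48    4   -20  1    -4 ]
  [ -20   60   -7    19  0     1 ]
r2 := r2 + 8·r1
  [   1   -3   1/5   -7/5  0   -2/5 ]
  [   0    0  -7/5  -21/5  0  -16/5 ]
  [  16  -48     4    -20  1     -4 ]
  [ -20   60    -7     19  0      1 ]
r3 := r3 − 16·r1
  [   1  -3   1/5   -7/5  0   -2/5 ]
  [   0   0  -7/5  -21/5  0  -16/5 ]
  [   0   0   4/5   12/5  1   12/5 ]
  [ -20  60    -7     19  0      1 ]
r4 := r4 + 20·r1
  [ 1  -3   1/5   -7/5  0   -2/5 ]
  [ 0   0  -7/5  -21/5  0  -16/5 ]
  [ 0   0   4/5   12/5  1   12/5 ]
  [ 0   0    -3     -9  0     -7 ]
r2 := -5/7·r2
  [ 1  -3  1/5  -7/5  0  -2/5 ]
  [ 0   0    1     3  0  16/7 ]
  [ 0   0  4/5  12/5  1  12/5 ]
  [ 0   0   -3    -9  0    -7 ]
r3 := r3 − 4/5·r2
  [ 1  -3  1/5  -7/5  0  -2/5 ]
  [ 0   0    1     3  0  16/7 ]
  [ 0   0    0     0  1   4/7 ]
  [ 0   0   -3    -9  0    -7 ]
r4 := r4 + 3·r2
  [ 1  -3  1/5  -7/5  0  -2/5 ]
  [ 0   0    1     3  0  16/7 ]
  [ 0   0    0     0  1   4/7 ]
  [ 0   0    0     0  0  -1/7 ]
r4 := -7·r4
  [ 1  -3  1/5  -7/5  0  -2/5 ]
  [ 0   0    1     3  0  16/7 ]
  [ 0   0    0     0  1   4/7 ]
  [ 0   0    0     0  0     1 ]
r3 := r3 − 4/7·r4
  [ 1  -3  1/5  -7/5  0  -2/5 ]
  [ 0   0    1     3  0  16/7 ]
  [ 0   0    0     0  1     0 ]
  [ 0   0    0     0  0     1 ]
r2 := r2 − 16/7·r4
  [ 1  -3  1/5  -7/5  0  -2/5 ]
  [ 0   0    1     3  0     0 ]
  [ 0   0    0     0  1     0 ]
  [ 0   0    0     0  0     1 ]
r1 := r1 + 2/5·r4
  [ 1  -3  1/5  -7/5  0  0 ]
  [ 0   0    1     3  0  0 ]
  [ 0   0    0     0  1  0 ]
  [ 0   0    0     0  0  1 ]
r1 := r1 − 1/5·r2
  [ 1  -3  0  -2  0  0 ]
  [ 0   0  1   3  0  0 ]
  [ 0   0  0   0  1  0 ]
  [ 0   0  0   0  0  1 ]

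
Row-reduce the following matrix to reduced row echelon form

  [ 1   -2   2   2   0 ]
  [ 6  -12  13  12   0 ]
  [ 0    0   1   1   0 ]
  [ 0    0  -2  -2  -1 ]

[[1, -2, 0, 0, 0], [0, 0, 1, 0, 0], [0, 0, 0, 1, 0], [0, 0, 0, 0, 1]]

R2 -> R2 − 6·R1
  [ 1  -2   2   2   0 ]
  [ 0   0   1   0   0 ]
  [ 0   0   1   1   0 ]
  [ 0   0  -2  -2  -1 ]
R3 -> R3 − R2
  [ 1  -2   2   2   0 ]
  [ 0   0   1   0   0 ]
  [ 0   0   0   1   0 ]
  [ 0   0  -2  -2  -1 ]
R4 -> R4 + 2·R2
  [ 1  -2  2   2   0 ]
  [ 0   0  1   0   0 ]
  [ 0   0  0   1   0 ]
  [ 0   0  0  -2  -1 ]
R4 -> R4 + 2·R3
  [ 1  -2  2  2   0 ]
  [ 0   0  1  0   0 ]
  [ 0   0  0  1   0 ]
  [ 0   0  0  0  -1 ]
R4 -> -1·R4
  [ 1  -2  2  2  0 ]
  [ 0   0  1  0  0 ]
  [ 0   0  0  1  0 ]
  [ 0   0  0  0  1 ]
R1 -> R1 − 2·R3
  [ 1  -2  2  0  0 ]
  [ 0   0  1  0  0 ]
  [ 0   0  0  1  0 ]
  [ 0   0  0  0  1 ]
R1 -> R1 − 2·R2
  [ 1  -2  0  0  0 ]
  [ 0   0  1  0  0 ]
  [ 0   0  0  1  0 ]
  [ 0   0  0  0  1 ]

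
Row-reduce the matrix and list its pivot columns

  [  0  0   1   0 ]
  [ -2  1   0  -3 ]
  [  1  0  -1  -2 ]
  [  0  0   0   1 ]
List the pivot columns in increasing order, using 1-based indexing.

1, 2, 3, 4

R1 ↔ R2
  [ -2  1   0  -3 ]
  [  0  0   1   0 ]
  [  1  0  -1  -2 ]
  [  0  0   0   1 ]
R1 := -1/2·R1
  [ 1  -1/2   0  3/2 ]
  [ 0     0   1    0 ]
  [ 1     0  -1   -2 ]
  [ 0     0   0    1 ]
R3 := R3 − R1
  [ 1  -1/2   0   3/2 ]
  [ 0     0   1     0 ]
  [ 0   1/2  -1  -7/2 ]
  [ 0     0   0     1 ]
R2 ↔ R3
  [ 1  -1/2   0   3/2 ]
  [ 0   1/2  -1  -7/2 ]
  [ 0     0   1     0 ]
  [ 0     0   0     1 ]
R2 := 2·R2
  [ 1  -1/2   0  3/2 ]
  [ 0     1  -2   -7 ]
  [ 0     0   1    0 ]
  [ 0     0   0    1 ]
R2 := R2 + 7·R4
  [ 1  -1/2   0  3/2 ]
  [ 0     1  -2    0 ]
  [ 0     0   1    0 ]
  [ 0     0   0    1 ]
R1 := R1 − 3/2·R4
  [ 1  -1/2   0  0 ]
  [ 0     1  -2  0 ]
  [ 0     0   1  0 ]
  [ 0     0   0  1 ]
R2 := R2 + 2·R3
  [ 1  -1/2  0  0 ]
  [ 0     1  0  0 ]
  [ 0     0  1  0 ]
  [ 0     0  0  1 ]
R1 := R1 + 1/2·R2
  [ 1  0  0  0 ]
  [ 0  1  0  0 ]
  [ 0  0  1  0 ]
  [ 0  0  0  1 ]
Pivot columns are the columns containing a leading 1.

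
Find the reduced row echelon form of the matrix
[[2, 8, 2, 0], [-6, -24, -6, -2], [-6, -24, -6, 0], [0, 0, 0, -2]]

[[1, 4, 1, 0], [0, 0, 0, 1], [0, 0, 0, 0], [0, 0, 0, 0]]

R1 → 1/2·R1
R2 → R2 + 6·R1
R3 → R3 + 6·R1
R2 → -1/2·R2
R4 → R4 + 2·R2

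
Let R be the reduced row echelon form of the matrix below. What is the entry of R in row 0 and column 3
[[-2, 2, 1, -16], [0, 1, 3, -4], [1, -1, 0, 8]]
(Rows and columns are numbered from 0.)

r1 → -1/2·r1
  [ 1  -1  -1/2   8 ]
  [ 0   1     3  -4 ]
  [ 1  -1     0   8 ]
r3 → r3 − r1
  [ 1  -1  -1/2   8 ]
  [ 0   1     3  -4 ]
  [ 0   0   1/2   0 ]
r3 → 2·r3
  [ 1  -1  -1/2   8 ]
  [ 0   1     3  -4 ]
  [ 0   0     1   0 ]
r2 → r2 − 3·r3
  [ 1  -1  -1/2   8 ]
  [ 0   1     0  -4 ]
  [ 0   0     1   0 ]
r1 → r1 + 1/2·r3
  [ 1  -1  0   8 ]
  [ 0   1  0  -4 ]
  [ 0   0  1   0 ]
r1 → r1 + r2
  [ 1  0  0   4 ]
  [ 0  1  0  -4 ]
  [ 0  0  1   0 ]

4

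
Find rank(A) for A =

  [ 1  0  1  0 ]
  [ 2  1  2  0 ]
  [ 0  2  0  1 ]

r2 → r2 − 2·r1
  [ 1  0  1  0 ]
  [ 0  1  0  0 ]
  [ 0  2  0  1 ]
r3 → r3 − 2·r2
  [ 1  0  1  0 ]
  [ 0  1  0  0 ]
  [ 0  0  0  1 ]
The reduced form has 3 nonzero rows.

rank = 3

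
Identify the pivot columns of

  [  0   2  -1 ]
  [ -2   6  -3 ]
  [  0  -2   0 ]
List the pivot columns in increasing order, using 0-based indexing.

Swap r1 and r2.
  [ -2   6  -3 ]
  [  0   2  -1 ]
  [  0  -2   0 ]
Multiply r1 by -1/2.
  [ 1  -3  3/2 ]
  [ 0   2   -1 ]
  [ 0  -2    0 ]
Multiply r2 by 1/2.
  [ 1  -3   3/2 ]
  [ 0   1  -1/2 ]
  [ 0  -2     0 ]
Add 2 times r2 to r3.
  [ 1  -3   3/2 ]
  [ 0   1  -1/2 ]
  [ 0   0    -1 ]
Multiply r3 by -1.
  [ 1  -3   3/2 ]
  [ 0   1  -1/2 ]
  [ 0   0     1 ]
Add 1/2 times r3 to r2.
  [ 1  -3  3/2 ]
  [ 0   1    0 ]
  [ 0   0    1 ]
Subtract 3/2 times r3 from r1.
  [ 1  -3  0 ]
  [ 0   1  0 ]
  [ 0   0  1 ]
Add 3 times r2 to r1.
  [ 1  0  0 ]
  [ 0  1  0 ]
  [ 0  0  1 ]
Pivot columns are the columns containing a leading 1.

0, 1, 2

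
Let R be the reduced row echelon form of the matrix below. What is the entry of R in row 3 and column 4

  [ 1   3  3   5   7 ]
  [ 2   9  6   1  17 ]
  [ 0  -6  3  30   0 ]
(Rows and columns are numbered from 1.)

4

Subtract 2 times R1 from R2.
Multiply R2 by 1/3.
Add 6 times R2 to R3.
Multiply R3 by 1/3.
Subtract 3 times R3 from R1.
Subtract 3 times R2 from R1.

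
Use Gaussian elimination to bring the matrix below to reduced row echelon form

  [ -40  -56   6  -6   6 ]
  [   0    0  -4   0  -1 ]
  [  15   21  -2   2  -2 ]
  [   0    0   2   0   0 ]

[[1, 7/5, 0, 0, 0], [0, 0, 1, 0, 0], [0, 0, 0, 1, 0], [0, 0, 0, 0, 1]]

R1 -> -1/40·R1
  [  1  7/5  -3/20  3/20  -3/20 ]
  [  0    0     -4     0     -1 ]
  [ 15   21     -2     2     -2 ]
  [  0    0      2     0      0 ]
R3 -> R3 − 15·R1
  [ 1  7/5  -3/20  3/20  -3/20 ]
  [ 0    0     -4     0     -1 ]
  [ 0    0    1/4  -1/4    1/4 ]
  [ 0    0      2     0      0 ]
R2 -> -1/4·R2
  [ 1  7/5  -3/20  3/20  -3/20 ]
  [ 0    0      1     0    1/4 ]
  [ 0    0    1/4  -1/4    1/4 ]
  [ 0    0      2     0      0 ]
R3 -> R3 − 1/4·R2
  [ 1  7/5  -3/20  3/20  -3/20 ]
  [ 0    0      1     0    1/4 ]
  [ 0    0      0  -1/4   3/16 ]
  [ 0    0      2     0      0 ]
R4 -> R4 − 2·R2
  [ 1  7/5  -3/20  3/20  -3/20 ]
  [ 0    0      1     0    1/4 ]
  [ 0    0      0  -1/4   3/16 ]
  [ 0    0      0     0   -1/2 ]
R3 -> -4·R3
  [ 1  7/5  -3/20  3/20  -3/20 ]
  [ 0    0      1     0    1/4 ]
  [ 0    0      0     1   -3/4 ]
  [ 0    0      0     0   -1/2 ]
R4 -> -2·R4
  [ 1  7/5  -3/20  3/20  -3/20 ]
  [ 0    0      1     0    1/4 ]
  [ 0    0      0     1   -3/4 ]
  [ 0    0      0     0      1 ]
R3 -> R3 + 3/4·R4
  [ 1  7/5  -3/20  3/20  -3/20 ]
  [ 0    0      1     0    1/4 ]
  [ 0    0      0     1      0 ]
  [ 0    0      0     0      1 ]
R2 -> R2 − 1/4·R4
  [ 1  7/5  -3/20  3/20  -3/20 ]
  [ 0    0      1     0      0 ]
  [ 0    0      0     1      0 ]
  [ 0    0      0     0      1 ]
R1 -> R1 + 3/20·R4
  [ 1  7/5  -3/20  3/20  0 ]
  [ 0    0      1     0  0 ]
  [ 0    0      0     1  0 ]
  [ 0    0      0     0  1 ]
R1 -> R1 − 3/20·R3
  [ 1  7/5  -3/20  0  0 ]
  [ 0    0      1  0  0 ]
  [ 0    0      0  1  0 ]
  [ 0    0      0  0  1 ]
R1 -> R1 + 3/20·R2
  [ 1  7/5  0  0  0 ]
  [ 0    0  1  0  0 ]
  [ 0    0  0  1  0 ]
  [ 0    0  0  0  1 ]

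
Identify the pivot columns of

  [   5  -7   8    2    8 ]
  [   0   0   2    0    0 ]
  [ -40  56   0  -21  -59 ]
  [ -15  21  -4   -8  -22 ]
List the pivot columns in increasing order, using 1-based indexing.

Multiply r1 by 1/5.
  [   1  -7/5  8/5  2/5  8/5 ]
  [   0     0    2    0    0 ]
  [ -40    56    0  -21  -59 ]
  [ -15    21   -4   -8  -22 ]
Add 40 times r1 to r3.
  [   1  -7/5  8/5  2/5  8/5 ]
  [   0     0    2    0    0 ]
  [   0     0   64   -5    5 ]
  [ -15    21   -4   -8  -22 ]
Add 15 times r1 to r4.
  [ 1  -7/5  8/5  2/5  8/5 ]
  [ 0     0    2    0    0 ]
  [ 0     0   64   -5    5 ]
  [ 0     0   20   -2    2 ]
Multiply r2 by 1/2.
  [ 1  -7/5  8/5  2/5  8/5 ]
  [ 0     0    1    0    0 ]
  [ 0     0   64   -5    5 ]
  [ 0     0   20   -2    2 ]
Subtract 64 times r2 from r3.
  [ 1  -7/5  8/5  2/5  8/5 ]
  [ 0     0    1    0    0 ]
  [ 0     0    0   -5    5 ]
  [ 0     0   20   -2    2 ]
Subtract 20 times r2 from r4.
  [ 1  -7/5  8/5  2/5  8/5 ]
  [ 0     0    1    0    0 ]
  [ 0     0    0   -5    5 ]
  [ 0     0    0   -2    2 ]
Multiply r3 by -1/5.
  [ 1  -7/5  8/5  2/5  8/5 ]
  [ 0     0    1    0    0 ]
  [ 0     0    0    1   -1 ]
  [ 0     0    0   -2    2 ]
Add 2 times r3 to r4.
  [ 1  -7/5  8/5  2/5  8/5 ]
  [ 0     0    1    0    0 ]
  [ 0     0    0    1   -1 ]
  [ 0     0    0    0    0 ]
Subtract 2/5 times r3 from r1.
  [ 1  -7/5  8/5  0   2 ]
  [ 0     0    1  0   0 ]
  [ 0     0    0  1  -1 ]
  [ 0     0    0  0   0 ]
Subtract 8/5 times r2 from r1.
  [ 1  -7/5  0  0   2 ]
  [ 0     0  1  0   0 ]
  [ 0     0  0  1  -1 ]
  [ 0     0  0  0   0 ]
Pivot columns are the columns containing a leading 1.

1, 3, 4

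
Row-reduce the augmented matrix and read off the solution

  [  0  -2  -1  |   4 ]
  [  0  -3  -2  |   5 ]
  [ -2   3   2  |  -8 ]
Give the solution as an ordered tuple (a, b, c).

(3/2, -3, 2)

Swap ρ1 and ρ3.
  [ -2   3   2  |  -8 ]
  [  0  -3  -2  |   5 ]
  [  0  -2  -1  |   4 ]
Multiply ρ1 by -1/2.
  [ 1  -3/2  -1  |  4 ]
  [ 0    -3  -2  |  5 ]
  [ 0    -2  -1  |  4 ]
Multiply ρ2 by -1/3.
  [ 1  -3/2   -1  |     4 ]
  [ 0     1  2/3  |  -5/3 ]
  [ 0    -2   -1  |     4 ]
Add 2 times ρ2 to ρ3.
  [ 1  -3/2   -1  |     4 ]
  [ 0     1  2/3  |  -5/3 ]
  [ 0     0  1/3  |   2/3 ]
Multiply ρ3 by 3.
  [ 1  -3/2   -1  |     4 ]
  [ 0     1  2/3  |  -5/3 ]
  [ 0     0    1  |     2 ]
Subtract 2/3 times ρ3 from ρ2.
  [ 1  -3/2  -1  |   4 ]
  [ 0     1   0  |  -3 ]
  [ 0     0   1  |   2 ]
Add ρ3 to ρ1.
  [ 1  -3/2  0  |   6 ]
  [ 0     1  0  |  -3 ]
  [ 0     0  1  |   2 ]
Add 3/2 times ρ2 to ρ1.
  [ 1  0  0  |  3/2 ]
  [ 0  1  0  |   -3 ]
  [ 0  0  1  |    2 ]
Reading off the last column: a = 3/2, b = -3, c = 2.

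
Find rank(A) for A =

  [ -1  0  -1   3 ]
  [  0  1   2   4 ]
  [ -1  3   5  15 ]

rank = 2

R1 -> -1·R1
R3 -> R3 + R1
R3 -> R3 − 3·R2
The reduced form has 2 nonzero rows.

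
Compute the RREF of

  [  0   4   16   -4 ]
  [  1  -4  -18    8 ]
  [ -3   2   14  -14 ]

ρ1 <=> ρ2
  [  1  -4  -18    8 ]
  [  0   4   16   -4 ]
  [ -3   2   14  -14 ]
ρ3 ← ρ3 + 3·ρ1
  [ 1   -4  -18   8 ]
  [ 0    4   16  -4 ]
  [ 0  -10  -40  10 ]
ρ2 ← 1/4·ρ2
  [ 1   -4  -18   8 ]
  [ 0    1    4  -1 ]
  [ 0  -10  -40  10 ]
ρ3 ← ρ3 + 10·ρ2
  [ 1  -4  -18   8 ]
  [ 0   1    4  -1 ]
  [ 0   0    0   0 ]
ρ1 ← ρ1 + 4·ρ2
  [ 1  0  -2   4 ]
  [ 0  1   4  -1 ]
  [ 0  0   0   0 ]

[[1, 0, -2, 4], [0, 1, 4, -1], [0, 0, 0, 0]]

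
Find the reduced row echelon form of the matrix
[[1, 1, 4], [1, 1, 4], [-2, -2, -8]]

[[1, 1, 4], [0, 0, 0], [0, 0, 0]]

R2 → R2 − R1
  [  1   1   4 ]
  [  0   0   0 ]
  [ -2  -2  -8 ]
R3 → R3 + 2·R1
  [ 1  1  4 ]
  [ 0  0  0 ]
  [ 0  0  0 ]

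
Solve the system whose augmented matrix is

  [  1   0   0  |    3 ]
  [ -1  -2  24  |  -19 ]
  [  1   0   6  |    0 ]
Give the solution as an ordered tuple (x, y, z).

(3, 2, -1/2)

Add ρ1 to ρ2.
Subtract ρ1 from ρ3.
Multiply ρ2 by -1/2.
Multiply ρ3 by 1/6.
Add 12 times ρ3 to ρ2.
Reading off the last column: x = 3, y = 2, z = -1/2.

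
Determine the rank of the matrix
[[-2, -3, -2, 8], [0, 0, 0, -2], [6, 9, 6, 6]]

R1 -> -1/2·R1
R3 -> R3 − 6·R1
R2 -> -1/2·R2
R3 -> R3 − 30·R2
R1 -> R1 + 4·R2
The reduced form has 2 nonzero rows.

rank = 2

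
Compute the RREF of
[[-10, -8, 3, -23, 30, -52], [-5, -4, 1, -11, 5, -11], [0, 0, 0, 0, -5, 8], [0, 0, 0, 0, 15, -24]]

[[1, 4/5, 0, 2, 0, 1], [0, 0, 1, -1, 0, 2], [0, 0, 0, 0, 1, -8/5], [0, 0, 0, 0, 0, 0]]

Multiply R1 by -1/10.
  [  1  4/5  -3/10  23/10  -3  26/5 ]
  [ -5   -4      1    -11   5   -11 ]
  [  0    0      0      0  -5     8 ]
  [  0    0      0      0  15   -24 ]
Add 5 times R1 to R2.
  [ 1  4/5  -3/10  23/10   -3  26/5 ]
  [ 0    0   -1/2    1/2  -10    15 ]
  [ 0    0      0      0   -5     8 ]
  [ 0    0      0      0   15   -24 ]
Multiply R2 by -2.
  [ 1  4/5  -3/10  23/10  -3  26/5 ]
  [ 0    0      1     -1  20   -30 ]
  [ 0    0      0      0  -5     8 ]
  [ 0    0      0      0  15   -24 ]
Multiply R3 by -1/5.
  [ 1  4/5  -3/10  23/10  -3  26/5 ]
  [ 0    0      1     -1  20   -30 ]
  [ 0    0      0      0   1  -8/5 ]
  [ 0    0      0      0  15   -24 ]
Subtract 15 times R3 from R4.
  [ 1  4/5  -3/10  23/10  -3  26/5 ]
  [ 0    0      1     -1  20   -30 ]
  [ 0    0      0      0   1  -8/5 ]
  [ 0    0      0      0   0     0 ]
Subtract 20 times R3 from R2.
  [ 1  4/5  -3/10  23/10  -3  26/5 ]
  [ 0    0      1     -1   0     2 ]
  [ 0    0      0      0   1  -8/5 ]
  [ 0    0      0      0   0     0 ]
Add 3 times R3 to R1.
  [ 1  4/5  -3/10  23/10  0   2/5 ]
  [ 0    0      1     -1  0     2 ]
  [ 0    0      0      0  1  -8/5 ]
  [ 0    0      0      0  0     0 ]
Add 3/10 times R2 to R1.
  [ 1  4/5  0   2  0     1 ]
  [ 0    0  1  -1  0     2 ]
  [ 0    0  0   0  1  -8/5 ]
  [ 0    0  0   0  0     0 ]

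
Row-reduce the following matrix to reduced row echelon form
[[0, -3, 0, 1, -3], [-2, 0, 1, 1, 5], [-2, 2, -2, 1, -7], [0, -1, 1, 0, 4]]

ρ1 <=> ρ2
ρ1 ← -1/2·ρ1
ρ3 ← ρ3 + 2·ρ1
ρ2 ← -1/3·ρ2
ρ3 ← ρ3 − 2·ρ2
ρ4 ← ρ4 + ρ2
ρ3 ← -1/3·ρ3
ρ4 ← ρ4 − ρ3
ρ4 ← -9·ρ4
ρ3 ← ρ3 + 2/9·ρ4
ρ2 ← ρ2 + 1/3·ρ4
ρ1 ← ρ1 + 1/2·ρ4
ρ1 ← ρ1 + 1/2·ρ3

[[1, 0, 0, 0, -2], [0, 1, 0, 0, 0], [0, 0, 1, 0, 4], [0, 0, 0, 1, -3]]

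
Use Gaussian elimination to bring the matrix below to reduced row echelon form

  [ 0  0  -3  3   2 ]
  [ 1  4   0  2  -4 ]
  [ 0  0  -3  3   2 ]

r1 <=> r2
  [ 1  4   0  2  -4 ]
  [ 0  0  -3  3   2 ]
  [ 0  0  -3  3   2 ]
r2 → -1/3·r2
  [ 1  4   0   2    -4 ]
  [ 0  0   1  -1  -2/3 ]
  [ 0  0  -3   3     2 ]
r3 → r3 + 3·r2
  [ 1  4  0   2    -4 ]
  [ 0  0  1  -1  -2/3 ]
  [ 0  0  0   0     0 ]

[[1, 4, 0, 2, -4], [0, 0, 1, -1, -2/3], [0, 0, 0, 0, 0]]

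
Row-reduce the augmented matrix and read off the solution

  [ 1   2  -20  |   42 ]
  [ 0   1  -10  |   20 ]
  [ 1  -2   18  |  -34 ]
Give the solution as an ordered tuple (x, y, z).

r3 := r3 − r1
  [ 1   2  -20  |   42 ]
  [ 0   1  -10  |   20 ]
  [ 0  -4   38  |  -76 ]
r3 := r3 + 4·r2
  [ 1  2  -20  |  42 ]
  [ 0  1  -10  |  20 ]
  [ 0  0   -2  |   4 ]
r3 := -1/2·r3
  [ 1  2  -20  |  42 ]
  [ 0  1  -10  |  20 ]
  [ 0  0    1  |  -2 ]
r2 := r2 + 10·r3
  [ 1  2  -20  |  42 ]
  [ 0  1    0  |   0 ]
  [ 0  0    1  |  -2 ]
r1 := r1 + 20·r3
  [ 1  2  0  |   2 ]
  [ 0  1  0  |   0 ]
  [ 0  0  1  |  -2 ]
r1 := r1 − 2·r2
  [ 1  0  0  |   2 ]
  [ 0  1  0  |   0 ]
  [ 0  0  1  |  -2 ]
Reading off the last column: x = 2, y = 0, z = -2.

(2, 0, -2)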